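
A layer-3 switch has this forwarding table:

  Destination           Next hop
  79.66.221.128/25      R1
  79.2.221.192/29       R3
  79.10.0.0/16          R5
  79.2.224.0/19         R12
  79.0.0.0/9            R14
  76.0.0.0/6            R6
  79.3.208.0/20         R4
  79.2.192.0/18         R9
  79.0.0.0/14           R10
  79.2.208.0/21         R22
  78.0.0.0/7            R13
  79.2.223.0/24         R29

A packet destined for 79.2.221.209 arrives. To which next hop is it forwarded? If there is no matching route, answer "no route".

Routes whose prefix contains 79.2.221.209:
  76.0.0.0/6 (76.0.0.0 - 79.255.255.255) -> R6
  78.0.0.0/7 (78.0.0.0 - 79.255.255.255) -> R13
  79.0.0.0/9 (79.0.0.0 - 79.127.255.255) -> R14
  79.0.0.0/14 (79.0.0.0 - 79.3.255.255) -> R10
  79.2.192.0/18 (79.2.192.0 - 79.2.255.255) -> R9
More-specific entries that do NOT match:
  79.2.221.192/29 (79.2.221.192 - 79.2.221.199) does not contain 79.2.221.209
  79.66.221.128/25 (79.66.221.128 - 79.66.221.255) does not contain 79.2.221.209
  79.2.223.0/24 (79.2.223.0 - 79.2.223.255) does not contain 79.2.221.209
  79.2.208.0/21 (79.2.208.0 - 79.2.215.255) does not contain 79.2.221.209
  79.3.208.0/20 (79.3.208.0 - 79.3.223.255) does not contain 79.2.221.209
  79.2.224.0/19 (79.2.224.0 - 79.2.255.255) does not contain 79.2.221.209
Longest matching prefix is /18 -> next hop R9.

R9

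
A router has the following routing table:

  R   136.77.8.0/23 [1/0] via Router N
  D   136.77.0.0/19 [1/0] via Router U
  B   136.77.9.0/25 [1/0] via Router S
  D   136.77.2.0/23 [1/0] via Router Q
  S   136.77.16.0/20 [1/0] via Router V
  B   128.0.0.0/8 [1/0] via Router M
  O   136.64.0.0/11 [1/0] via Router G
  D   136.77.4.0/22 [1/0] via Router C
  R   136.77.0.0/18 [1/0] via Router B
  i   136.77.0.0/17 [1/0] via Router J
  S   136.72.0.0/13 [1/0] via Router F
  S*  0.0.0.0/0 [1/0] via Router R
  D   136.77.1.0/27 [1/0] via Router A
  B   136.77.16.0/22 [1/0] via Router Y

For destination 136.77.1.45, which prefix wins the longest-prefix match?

Entries matching 136.77.1.45:
  0.0.0.0/0 (default, matches everything)
  136.64.0.0/11 (136.64.0.0 - 136.95.255.255)
  136.72.0.0/13 (136.72.0.0 - 136.79.255.255)
  136.77.0.0/17 (136.77.0.0 - 136.77.127.255)
  136.77.0.0/18 (136.77.0.0 - 136.77.63.255)
  136.77.0.0/19 (136.77.0.0 - 136.77.31.255)
Most specific is 136.77.0.0/19.

136.77.0.0/19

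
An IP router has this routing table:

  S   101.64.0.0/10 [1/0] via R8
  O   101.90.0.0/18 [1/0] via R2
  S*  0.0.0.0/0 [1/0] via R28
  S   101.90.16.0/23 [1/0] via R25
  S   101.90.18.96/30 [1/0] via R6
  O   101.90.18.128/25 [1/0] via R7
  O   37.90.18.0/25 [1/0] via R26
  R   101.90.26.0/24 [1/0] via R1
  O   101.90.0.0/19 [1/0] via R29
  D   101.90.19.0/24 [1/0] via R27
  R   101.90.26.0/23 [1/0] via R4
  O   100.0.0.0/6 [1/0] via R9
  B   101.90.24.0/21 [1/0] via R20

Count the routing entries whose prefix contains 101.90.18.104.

Prefixes containing 101.90.18.104:
  0.0.0.0/0 (default, matches everything)
  100.0.0.0/6 (100.0.0.0 - 103.255.255.255)
  101.64.0.0/10 (101.64.0.0 - 101.127.255.255)
  101.90.0.0/18 (101.90.0.0 - 101.90.63.255)
  101.90.0.0/19 (101.90.0.0 - 101.90.31.255)
Total matching entries: 5.

5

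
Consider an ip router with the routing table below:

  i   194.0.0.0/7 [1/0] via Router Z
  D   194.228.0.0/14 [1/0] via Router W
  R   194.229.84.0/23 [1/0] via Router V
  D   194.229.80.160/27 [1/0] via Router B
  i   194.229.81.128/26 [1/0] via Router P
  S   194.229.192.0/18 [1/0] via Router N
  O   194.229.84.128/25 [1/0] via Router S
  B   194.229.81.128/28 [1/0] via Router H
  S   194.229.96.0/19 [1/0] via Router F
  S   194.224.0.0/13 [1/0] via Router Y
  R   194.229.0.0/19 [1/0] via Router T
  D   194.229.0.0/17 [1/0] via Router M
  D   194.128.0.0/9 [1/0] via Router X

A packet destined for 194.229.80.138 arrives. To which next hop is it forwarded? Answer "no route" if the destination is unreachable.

Routes whose prefix contains 194.229.80.138:
  194.0.0.0/7 (194.0.0.0 - 195.255.255.255) -> Router Z
  194.128.0.0/9 (194.128.0.0 - 194.255.255.255) -> Router X
  194.224.0.0/13 (194.224.0.0 - 194.231.255.255) -> Router Y
  194.228.0.0/14 (194.228.0.0 - 194.231.255.255) -> Router W
  194.229.0.0/17 (194.229.0.0 - 194.229.127.255) -> Router M
More-specific entries that do NOT match:
  194.229.81.128/28 (194.229.81.128 - 194.229.81.143) does not contain 194.229.80.138
  194.229.80.160/27 (194.229.80.160 - 194.229.80.191) does not contain 194.229.80.138
  194.229.81.128/26 (194.229.81.128 - 194.229.81.191) does not contain 194.229.80.138
  194.229.84.128/25 (194.229.84.128 - 194.229.84.255) does not contain 194.229.80.138
  194.229.84.0/23 (194.229.84.0 - 194.229.85.255) does not contain 194.229.80.138
  194.229.96.0/19 (194.229.96.0 - 194.229.127.255) does not contain 194.229.80.138
  194.229.0.0/19 (194.229.0.0 - 194.229.31.255) does not contain 194.229.80.138
  194.229.192.0/18 (194.229.192.0 - 194.229.255.255) does not contain 194.229.80.138
Longest matching prefix is /17 -> next hop Router M.

Router M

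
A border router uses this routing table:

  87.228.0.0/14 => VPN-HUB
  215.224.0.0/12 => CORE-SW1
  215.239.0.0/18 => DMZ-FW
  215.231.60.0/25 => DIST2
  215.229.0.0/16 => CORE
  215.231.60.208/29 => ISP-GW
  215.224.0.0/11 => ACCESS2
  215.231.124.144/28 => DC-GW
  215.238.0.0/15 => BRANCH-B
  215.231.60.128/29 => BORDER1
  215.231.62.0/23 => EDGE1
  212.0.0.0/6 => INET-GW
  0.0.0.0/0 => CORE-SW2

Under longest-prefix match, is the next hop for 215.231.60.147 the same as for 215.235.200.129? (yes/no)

215.231.60.147: longest match 215.224.0.0/12 -> CORE-SW1
215.235.200.129: longest match 215.224.0.0/12 -> CORE-SW1

yes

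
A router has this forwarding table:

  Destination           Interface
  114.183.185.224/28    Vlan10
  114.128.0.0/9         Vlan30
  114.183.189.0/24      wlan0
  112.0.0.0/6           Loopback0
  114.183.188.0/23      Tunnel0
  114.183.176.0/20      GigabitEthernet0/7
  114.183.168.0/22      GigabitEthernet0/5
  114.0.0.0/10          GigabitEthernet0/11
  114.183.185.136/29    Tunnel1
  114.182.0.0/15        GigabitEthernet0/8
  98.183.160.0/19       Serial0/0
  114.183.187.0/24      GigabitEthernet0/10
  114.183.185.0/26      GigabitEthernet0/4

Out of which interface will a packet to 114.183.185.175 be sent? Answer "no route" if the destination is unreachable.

GigabitEthernet0/7

Routes whose prefix contains 114.183.185.175:
  112.0.0.0/6 (112.0.0.0 - 115.255.255.255) -> Loopback0
  114.128.0.0/9 (114.128.0.0 - 114.255.255.255) -> Vlan30
  114.182.0.0/15 (114.182.0.0 - 114.183.255.255) -> GigabitEthernet0/8
  114.183.176.0/20 (114.183.176.0 - 114.183.191.255) -> GigabitEthernet0/7
More-specific entries that do NOT match:
  114.183.185.136/29 (114.183.185.136 - 114.183.185.143) does not contain 114.183.185.175
  114.183.185.224/28 (114.183.185.224 - 114.183.185.239) does not contain 114.183.185.175
  114.183.185.0/26 (114.183.185.0 - 114.183.185.63) does not contain 114.183.185.175
  114.183.189.0/24 (114.183.189.0 - 114.183.189.255) does not contain 114.183.185.175
  114.183.187.0/24 (114.183.187.0 - 114.183.187.255) does not contain 114.183.185.175
  114.183.188.0/23 (114.183.188.0 - 114.183.189.255) does not contain 114.183.185.175
  114.183.168.0/22 (114.183.168.0 - 114.183.171.255) does not contain 114.183.185.175
Longest matching prefix is /20 -> interface GigabitEthernet0/7.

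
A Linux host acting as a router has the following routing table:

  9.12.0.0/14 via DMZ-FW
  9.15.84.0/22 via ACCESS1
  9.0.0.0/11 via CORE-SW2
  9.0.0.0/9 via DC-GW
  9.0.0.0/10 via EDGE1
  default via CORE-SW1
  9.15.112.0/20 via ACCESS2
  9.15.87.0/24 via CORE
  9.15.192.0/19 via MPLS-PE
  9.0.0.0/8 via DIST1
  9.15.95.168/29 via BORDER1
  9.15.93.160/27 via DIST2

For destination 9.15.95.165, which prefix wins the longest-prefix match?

Entries matching 9.15.95.165:
  0.0.0.0/0 (default, matches everything)
  9.0.0.0/8 (9.0.0.0 - 9.255.255.255)
  9.0.0.0/9 (9.0.0.0 - 9.127.255.255)
  9.0.0.0/10 (9.0.0.0 - 9.63.255.255)
  9.0.0.0/11 (9.0.0.0 - 9.31.255.255)
  9.12.0.0/14 (9.12.0.0 - 9.15.255.255)
Most specific is 9.12.0.0/14.

9.12.0.0/14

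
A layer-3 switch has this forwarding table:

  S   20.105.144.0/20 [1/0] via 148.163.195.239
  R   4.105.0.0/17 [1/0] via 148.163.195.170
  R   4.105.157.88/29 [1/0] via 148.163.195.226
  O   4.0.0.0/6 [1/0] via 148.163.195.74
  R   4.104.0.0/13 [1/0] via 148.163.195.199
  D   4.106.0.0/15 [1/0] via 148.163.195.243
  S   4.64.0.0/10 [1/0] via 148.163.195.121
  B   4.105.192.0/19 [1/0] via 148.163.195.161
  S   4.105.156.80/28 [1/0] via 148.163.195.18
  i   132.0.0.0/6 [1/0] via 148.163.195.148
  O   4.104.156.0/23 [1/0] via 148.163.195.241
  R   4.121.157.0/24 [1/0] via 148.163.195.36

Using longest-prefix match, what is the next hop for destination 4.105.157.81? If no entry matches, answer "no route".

Routes whose prefix contains 4.105.157.81:
  4.0.0.0/6 (4.0.0.0 - 7.255.255.255) -> 148.163.195.74
  4.64.0.0/10 (4.64.0.0 - 4.127.255.255) -> 148.163.195.121
  4.104.0.0/13 (4.104.0.0 - 4.111.255.255) -> 148.163.195.199
More-specific entries that do NOT match:
  4.105.157.88/29 (4.105.157.88 - 4.105.157.95) does not contain 4.105.157.81
  4.105.156.80/28 (4.105.156.80 - 4.105.156.95) does not contain 4.105.157.81
  4.121.157.0/24 (4.121.157.0 - 4.121.157.255) does not contain 4.105.157.81
  4.104.156.0/23 (4.104.156.0 - 4.104.157.255) does not contain 4.105.157.81
  20.105.144.0/20 (20.105.144.0 - 20.105.159.255) does not contain 4.105.157.81
  4.105.192.0/19 (4.105.192.0 - 4.105.223.255) does not contain 4.105.157.81
  4.105.0.0/17 (4.105.0.0 - 4.105.127.255) does not contain 4.105.157.81
  4.106.0.0/15 (4.106.0.0 - 4.107.255.255) does not contain 4.105.157.81
Longest matching prefix is /13 -> next hop 148.163.195.199.

148.163.195.199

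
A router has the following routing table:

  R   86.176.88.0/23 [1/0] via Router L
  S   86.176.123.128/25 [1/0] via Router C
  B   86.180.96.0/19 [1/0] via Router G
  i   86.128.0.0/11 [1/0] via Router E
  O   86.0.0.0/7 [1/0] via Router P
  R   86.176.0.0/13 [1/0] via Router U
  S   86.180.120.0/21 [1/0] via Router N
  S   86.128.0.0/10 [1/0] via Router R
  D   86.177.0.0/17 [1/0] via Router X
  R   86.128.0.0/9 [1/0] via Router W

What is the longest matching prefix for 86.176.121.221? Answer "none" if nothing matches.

86.176.0.0/13

Entries matching 86.176.121.221:
  86.0.0.0/7 (86.0.0.0 - 87.255.255.255)
  86.128.0.0/9 (86.128.0.0 - 86.255.255.255)
  86.128.0.0/10 (86.128.0.0 - 86.191.255.255)
  86.176.0.0/13 (86.176.0.0 - 86.183.255.255)
Most specific is 86.176.0.0/13.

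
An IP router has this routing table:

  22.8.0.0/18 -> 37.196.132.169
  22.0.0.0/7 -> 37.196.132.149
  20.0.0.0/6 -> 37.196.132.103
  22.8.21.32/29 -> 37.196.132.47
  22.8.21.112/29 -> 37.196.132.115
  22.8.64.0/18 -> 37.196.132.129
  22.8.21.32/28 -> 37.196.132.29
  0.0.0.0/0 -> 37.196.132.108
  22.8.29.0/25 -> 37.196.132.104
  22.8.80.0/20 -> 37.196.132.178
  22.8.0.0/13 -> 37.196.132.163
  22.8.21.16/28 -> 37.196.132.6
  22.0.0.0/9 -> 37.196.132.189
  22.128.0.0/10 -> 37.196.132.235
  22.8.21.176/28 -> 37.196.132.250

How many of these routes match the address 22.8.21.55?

Prefixes containing 22.8.21.55:
  0.0.0.0/0 (default, matches everything)
  20.0.0.0/6 (20.0.0.0 - 23.255.255.255)
  22.0.0.0/7 (22.0.0.0 - 23.255.255.255)
  22.0.0.0/9 (22.0.0.0 - 22.127.255.255)
  22.8.0.0/13 (22.8.0.0 - 22.15.255.255)
  22.8.0.0/18 (22.8.0.0 - 22.8.63.255)
Total matching entries: 6.

6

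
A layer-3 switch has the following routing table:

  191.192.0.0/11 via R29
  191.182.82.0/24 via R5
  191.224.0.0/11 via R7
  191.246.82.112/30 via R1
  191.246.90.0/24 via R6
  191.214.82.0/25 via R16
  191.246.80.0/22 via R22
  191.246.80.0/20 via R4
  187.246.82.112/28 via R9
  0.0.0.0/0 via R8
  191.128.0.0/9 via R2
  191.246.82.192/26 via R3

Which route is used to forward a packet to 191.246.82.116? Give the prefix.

191.246.80.0/22

Entries matching 191.246.82.116:
  0.0.0.0/0 (default, matches everything)
  191.128.0.0/9 (191.128.0.0 - 191.255.255.255)
  191.224.0.0/11 (191.224.0.0 - 191.255.255.255)
  191.246.80.0/20 (191.246.80.0 - 191.246.95.255)
  191.246.80.0/22 (191.246.80.0 - 191.246.83.255)
Most specific is 191.246.80.0/22.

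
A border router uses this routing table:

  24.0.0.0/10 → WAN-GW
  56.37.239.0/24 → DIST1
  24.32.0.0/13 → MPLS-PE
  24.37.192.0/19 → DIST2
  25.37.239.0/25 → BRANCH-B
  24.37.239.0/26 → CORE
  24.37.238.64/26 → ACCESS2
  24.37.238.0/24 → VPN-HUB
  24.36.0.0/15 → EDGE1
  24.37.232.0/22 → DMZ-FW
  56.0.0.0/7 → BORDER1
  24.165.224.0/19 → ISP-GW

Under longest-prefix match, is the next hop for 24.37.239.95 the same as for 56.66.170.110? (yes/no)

no

24.37.239.95: longest match 24.36.0.0/15 -> EDGE1
56.66.170.110: longest match 56.0.0.0/7 -> BORDER1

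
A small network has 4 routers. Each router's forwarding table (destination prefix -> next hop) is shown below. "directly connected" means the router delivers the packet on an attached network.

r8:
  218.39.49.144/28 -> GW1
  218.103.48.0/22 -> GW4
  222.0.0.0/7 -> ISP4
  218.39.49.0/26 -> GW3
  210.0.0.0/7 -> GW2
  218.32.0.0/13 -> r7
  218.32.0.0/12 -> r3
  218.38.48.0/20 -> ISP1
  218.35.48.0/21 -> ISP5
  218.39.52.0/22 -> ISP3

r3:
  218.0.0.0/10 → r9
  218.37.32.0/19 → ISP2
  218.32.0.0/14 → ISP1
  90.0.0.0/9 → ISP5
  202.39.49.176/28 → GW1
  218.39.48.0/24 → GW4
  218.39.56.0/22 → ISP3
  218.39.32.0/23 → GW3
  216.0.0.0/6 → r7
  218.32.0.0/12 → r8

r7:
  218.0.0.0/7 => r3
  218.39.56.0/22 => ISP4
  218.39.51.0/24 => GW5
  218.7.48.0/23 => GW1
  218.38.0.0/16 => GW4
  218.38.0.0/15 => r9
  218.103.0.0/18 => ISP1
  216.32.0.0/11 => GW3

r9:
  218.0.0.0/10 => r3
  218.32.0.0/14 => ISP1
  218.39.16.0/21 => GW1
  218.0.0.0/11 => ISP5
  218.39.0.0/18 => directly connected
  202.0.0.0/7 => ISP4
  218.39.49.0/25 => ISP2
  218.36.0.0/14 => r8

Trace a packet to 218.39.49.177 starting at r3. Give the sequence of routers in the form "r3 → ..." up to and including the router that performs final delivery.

r3 → r8 → r7 → r9

At r3: longest match for 218.39.49.177 is 218.32.0.0/12 -> r8
At r8: longest match for 218.39.49.177 is 218.32.0.0/13 -> r7
At r7: longest match for 218.39.49.177 is 218.38.0.0/15 -> r9
At r9: longest match for 218.39.49.177 is 218.39.0.0/18 -> directly connected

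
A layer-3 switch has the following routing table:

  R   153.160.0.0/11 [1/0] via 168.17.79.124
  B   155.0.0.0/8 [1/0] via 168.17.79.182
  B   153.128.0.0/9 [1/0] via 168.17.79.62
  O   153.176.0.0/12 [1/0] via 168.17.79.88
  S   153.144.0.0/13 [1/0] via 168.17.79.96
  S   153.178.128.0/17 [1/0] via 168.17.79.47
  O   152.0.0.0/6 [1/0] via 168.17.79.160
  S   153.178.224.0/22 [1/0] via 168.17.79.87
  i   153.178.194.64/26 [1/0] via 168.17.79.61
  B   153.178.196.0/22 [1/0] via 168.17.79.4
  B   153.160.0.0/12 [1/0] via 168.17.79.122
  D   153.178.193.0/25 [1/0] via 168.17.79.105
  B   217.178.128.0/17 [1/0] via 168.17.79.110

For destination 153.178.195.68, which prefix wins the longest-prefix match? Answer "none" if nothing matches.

153.178.128.0/17

Entries matching 153.178.195.68:
  152.0.0.0/6 (152.0.0.0 - 155.255.255.255)
  153.128.0.0/9 (153.128.0.0 - 153.255.255.255)
  153.160.0.0/11 (153.160.0.0 - 153.191.255.255)
  153.176.0.0/12 (153.176.0.0 - 153.191.255.255)
  153.178.128.0/17 (153.178.128.0 - 153.178.255.255)
Most specific is 153.178.128.0/17.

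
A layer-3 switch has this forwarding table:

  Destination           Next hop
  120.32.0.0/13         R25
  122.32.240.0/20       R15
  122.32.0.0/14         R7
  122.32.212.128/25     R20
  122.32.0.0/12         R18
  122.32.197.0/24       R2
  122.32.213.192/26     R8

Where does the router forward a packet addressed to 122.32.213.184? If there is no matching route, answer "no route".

R7

Routes whose prefix contains 122.32.213.184:
  122.32.0.0/12 (122.32.0.0 - 122.47.255.255) -> R18
  122.32.0.0/14 (122.32.0.0 - 122.35.255.255) -> R7
More-specific entries that do NOT match:
  122.32.213.192/26 (122.32.213.192 - 122.32.213.255) does not contain 122.32.213.184
  122.32.212.128/25 (122.32.212.128 - 122.32.212.255) does not contain 122.32.213.184
  122.32.197.0/24 (122.32.197.0 - 122.32.197.255) does not contain 122.32.213.184
  122.32.240.0/20 (122.32.240.0 - 122.32.255.255) does not contain 122.32.213.184
Longest matching prefix is /14 -> next hop R7.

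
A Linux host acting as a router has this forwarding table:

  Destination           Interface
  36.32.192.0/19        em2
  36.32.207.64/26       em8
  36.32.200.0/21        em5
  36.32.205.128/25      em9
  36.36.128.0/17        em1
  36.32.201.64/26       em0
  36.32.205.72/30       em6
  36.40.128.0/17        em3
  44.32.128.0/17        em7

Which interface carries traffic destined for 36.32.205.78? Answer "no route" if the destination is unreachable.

Routes whose prefix contains 36.32.205.78:
  36.32.192.0/19 (36.32.192.0 - 36.32.223.255) -> em2
  36.32.200.0/21 (36.32.200.0 - 36.32.207.255) -> em5
More-specific entries that do NOT match:
  36.32.205.72/30 (36.32.205.72 - 36.32.205.75) does not contain 36.32.205.78
  36.32.207.64/26 (36.32.207.64 - 36.32.207.127) does not contain 36.32.205.78
  36.32.201.64/26 (36.32.201.64 - 36.32.201.127) does not contain 36.32.205.78
  36.32.205.128/25 (36.32.205.128 - 36.32.205.255) does not contain 36.32.205.78
Longest matching prefix is /21 -> interface em5.

em5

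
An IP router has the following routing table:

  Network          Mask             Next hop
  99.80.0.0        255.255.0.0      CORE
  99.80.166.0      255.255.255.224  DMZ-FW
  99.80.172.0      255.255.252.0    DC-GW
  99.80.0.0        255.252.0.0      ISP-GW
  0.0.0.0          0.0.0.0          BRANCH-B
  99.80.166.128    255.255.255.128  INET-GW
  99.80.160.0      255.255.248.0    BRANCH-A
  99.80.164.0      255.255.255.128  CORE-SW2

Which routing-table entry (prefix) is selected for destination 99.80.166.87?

Entries matching 99.80.166.87:
  0.0.0.0/0 (default, matches everything)
  99.80.0.0/14 (99.80.0.0 - 99.83.255.255)
  99.80.0.0/16 (99.80.0.0 - 99.80.255.255)
  99.80.160.0/21 (99.80.160.0 - 99.80.167.255)
Most specific is 99.80.160.0/21.

99.80.160.0/21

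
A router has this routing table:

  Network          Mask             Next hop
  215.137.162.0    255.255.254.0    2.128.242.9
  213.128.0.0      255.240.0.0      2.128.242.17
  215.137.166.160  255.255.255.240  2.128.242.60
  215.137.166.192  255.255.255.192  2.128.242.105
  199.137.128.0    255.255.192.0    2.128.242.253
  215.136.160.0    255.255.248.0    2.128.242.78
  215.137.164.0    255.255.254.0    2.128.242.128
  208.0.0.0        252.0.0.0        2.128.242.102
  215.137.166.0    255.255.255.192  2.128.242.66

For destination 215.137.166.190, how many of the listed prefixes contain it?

No listed prefix contains 215.137.166.190.
Total matching entries: 0.

0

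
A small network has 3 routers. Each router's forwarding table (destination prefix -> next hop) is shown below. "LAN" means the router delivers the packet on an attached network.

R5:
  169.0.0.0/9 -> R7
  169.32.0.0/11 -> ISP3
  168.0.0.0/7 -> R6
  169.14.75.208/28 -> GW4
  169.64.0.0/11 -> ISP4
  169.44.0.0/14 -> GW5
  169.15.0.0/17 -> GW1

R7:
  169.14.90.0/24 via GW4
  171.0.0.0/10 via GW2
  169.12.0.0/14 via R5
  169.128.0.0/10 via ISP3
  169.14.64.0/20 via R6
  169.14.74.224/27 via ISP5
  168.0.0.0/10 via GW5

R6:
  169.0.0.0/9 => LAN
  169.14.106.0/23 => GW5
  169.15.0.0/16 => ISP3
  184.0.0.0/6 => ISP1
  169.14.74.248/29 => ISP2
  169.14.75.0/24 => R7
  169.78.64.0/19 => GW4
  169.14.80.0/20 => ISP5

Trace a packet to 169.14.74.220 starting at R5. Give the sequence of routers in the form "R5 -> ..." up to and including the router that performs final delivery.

R5 -> R7 -> R6

At R5: longest match for 169.14.74.220 is 169.0.0.0/9 -> R7
At R7: longest match for 169.14.74.220 is 169.14.64.0/20 -> R6
At R6: longest match for 169.14.74.220 is 169.0.0.0/9 -> LAN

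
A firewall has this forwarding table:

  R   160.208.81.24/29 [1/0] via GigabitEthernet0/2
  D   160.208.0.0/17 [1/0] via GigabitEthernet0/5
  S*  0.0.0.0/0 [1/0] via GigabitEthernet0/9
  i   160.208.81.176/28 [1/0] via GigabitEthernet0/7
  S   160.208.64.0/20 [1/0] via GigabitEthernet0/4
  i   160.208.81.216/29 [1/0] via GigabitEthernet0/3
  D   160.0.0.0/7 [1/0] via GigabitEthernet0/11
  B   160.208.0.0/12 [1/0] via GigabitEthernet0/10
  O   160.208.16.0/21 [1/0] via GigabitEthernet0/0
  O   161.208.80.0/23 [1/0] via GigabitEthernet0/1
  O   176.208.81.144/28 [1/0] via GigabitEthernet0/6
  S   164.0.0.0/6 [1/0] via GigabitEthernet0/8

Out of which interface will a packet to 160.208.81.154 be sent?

Routes whose prefix contains 160.208.81.154:
  0.0.0.0/0 (default, matches everything) -> GigabitEthernet0/9
  160.0.0.0/7 (160.0.0.0 - 161.255.255.255) -> GigabitEthernet0/11
  160.208.0.0/12 (160.208.0.0 - 160.223.255.255) -> GigabitEthernet0/10
  160.208.0.0/17 (160.208.0.0 - 160.208.127.255) -> GigabitEthernet0/5
More-specific entries that do NOT match:
  160.208.81.24/29 (160.208.81.24 - 160.208.81.31) does not contain 160.208.81.154
  160.208.81.216/29 (160.208.81.216 - 160.208.81.223) does not contain 160.208.81.154
  160.208.81.176/28 (160.208.81.176 - 160.208.81.191) does not contain 160.208.81.154
  176.208.81.144/28 (176.208.81.144 - 176.208.81.159) does not contain 160.208.81.154
  161.208.80.0/23 (161.208.80.0 - 161.208.81.255) does not contain 160.208.81.154
  160.208.16.0/21 (160.208.16.0 - 160.208.23.255) does not contain 160.208.81.154
  160.208.64.0/20 (160.208.64.0 - 160.208.79.255) does not contain 160.208.81.154
Longest matching prefix is /17 -> interface GigabitEthernet0/5.

GigabitEthernet0/5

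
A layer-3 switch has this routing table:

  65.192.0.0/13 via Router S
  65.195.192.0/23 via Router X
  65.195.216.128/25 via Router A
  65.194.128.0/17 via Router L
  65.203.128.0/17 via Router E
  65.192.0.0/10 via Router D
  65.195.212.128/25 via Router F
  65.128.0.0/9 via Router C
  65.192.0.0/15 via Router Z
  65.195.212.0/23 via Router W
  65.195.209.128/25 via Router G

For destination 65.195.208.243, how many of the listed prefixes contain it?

3

Prefixes containing 65.195.208.243:
  65.128.0.0/9 (65.128.0.0 - 65.255.255.255)
  65.192.0.0/10 (65.192.0.0 - 65.255.255.255)
  65.192.0.0/13 (65.192.0.0 - 65.199.255.255)
Total matching entries: 3.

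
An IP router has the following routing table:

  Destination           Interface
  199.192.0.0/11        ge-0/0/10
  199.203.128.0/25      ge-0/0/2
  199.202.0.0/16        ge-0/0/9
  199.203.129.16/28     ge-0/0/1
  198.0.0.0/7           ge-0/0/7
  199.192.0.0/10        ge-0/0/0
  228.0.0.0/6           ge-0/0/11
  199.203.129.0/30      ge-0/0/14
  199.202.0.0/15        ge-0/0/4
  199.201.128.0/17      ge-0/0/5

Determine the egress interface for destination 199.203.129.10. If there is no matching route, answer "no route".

ge-0/0/4

Routes whose prefix contains 199.203.129.10:
  198.0.0.0/7 (198.0.0.0 - 199.255.255.255) -> ge-0/0/7
  199.192.0.0/10 (199.192.0.0 - 199.255.255.255) -> ge-0/0/0
  199.192.0.0/11 (199.192.0.0 - 199.223.255.255) -> ge-0/0/10
  199.202.0.0/15 (199.202.0.0 - 199.203.255.255) -> ge-0/0/4
More-specific entries that do NOT match:
  199.203.129.0/30 (199.203.129.0 - 199.203.129.3) does not contain 199.203.129.10
  199.203.129.16/28 (199.203.129.16 - 199.203.129.31) does not contain 199.203.129.10
  199.203.128.0/25 (199.203.128.0 - 199.203.128.127) does not contain 199.203.129.10
  199.201.128.0/17 (199.201.128.0 - 199.201.255.255) does not contain 199.203.129.10
  199.202.0.0/16 (199.202.0.0 - 199.202.255.255) does not contain 199.203.129.10
Longest matching prefix is /15 -> interface ge-0/0/4.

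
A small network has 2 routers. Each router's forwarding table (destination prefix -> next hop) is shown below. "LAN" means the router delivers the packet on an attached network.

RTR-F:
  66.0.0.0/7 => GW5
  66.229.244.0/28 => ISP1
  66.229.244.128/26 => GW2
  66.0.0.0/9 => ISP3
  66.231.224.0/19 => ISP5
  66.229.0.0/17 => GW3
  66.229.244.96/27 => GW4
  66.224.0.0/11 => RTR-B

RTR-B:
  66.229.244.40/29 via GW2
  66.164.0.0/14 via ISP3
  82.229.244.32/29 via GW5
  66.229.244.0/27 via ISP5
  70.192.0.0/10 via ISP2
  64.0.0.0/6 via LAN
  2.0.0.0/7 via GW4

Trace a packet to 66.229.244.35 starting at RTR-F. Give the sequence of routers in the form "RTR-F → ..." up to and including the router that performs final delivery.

RTR-F → RTR-B

At RTR-F: longest match for 66.229.244.35 is 66.224.0.0/11 -> RTR-B
At RTR-B: longest match for 66.229.244.35 is 64.0.0.0/6 -> LAN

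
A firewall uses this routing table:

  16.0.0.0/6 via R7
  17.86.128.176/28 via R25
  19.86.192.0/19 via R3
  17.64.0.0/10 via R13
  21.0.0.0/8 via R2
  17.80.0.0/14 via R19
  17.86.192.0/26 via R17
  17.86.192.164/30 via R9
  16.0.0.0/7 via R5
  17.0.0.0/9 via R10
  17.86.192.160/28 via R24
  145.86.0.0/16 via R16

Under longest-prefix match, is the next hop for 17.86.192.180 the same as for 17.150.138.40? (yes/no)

no

17.86.192.180: longest match 17.64.0.0/10 -> R13
17.150.138.40: longest match 16.0.0.0/7 -> R5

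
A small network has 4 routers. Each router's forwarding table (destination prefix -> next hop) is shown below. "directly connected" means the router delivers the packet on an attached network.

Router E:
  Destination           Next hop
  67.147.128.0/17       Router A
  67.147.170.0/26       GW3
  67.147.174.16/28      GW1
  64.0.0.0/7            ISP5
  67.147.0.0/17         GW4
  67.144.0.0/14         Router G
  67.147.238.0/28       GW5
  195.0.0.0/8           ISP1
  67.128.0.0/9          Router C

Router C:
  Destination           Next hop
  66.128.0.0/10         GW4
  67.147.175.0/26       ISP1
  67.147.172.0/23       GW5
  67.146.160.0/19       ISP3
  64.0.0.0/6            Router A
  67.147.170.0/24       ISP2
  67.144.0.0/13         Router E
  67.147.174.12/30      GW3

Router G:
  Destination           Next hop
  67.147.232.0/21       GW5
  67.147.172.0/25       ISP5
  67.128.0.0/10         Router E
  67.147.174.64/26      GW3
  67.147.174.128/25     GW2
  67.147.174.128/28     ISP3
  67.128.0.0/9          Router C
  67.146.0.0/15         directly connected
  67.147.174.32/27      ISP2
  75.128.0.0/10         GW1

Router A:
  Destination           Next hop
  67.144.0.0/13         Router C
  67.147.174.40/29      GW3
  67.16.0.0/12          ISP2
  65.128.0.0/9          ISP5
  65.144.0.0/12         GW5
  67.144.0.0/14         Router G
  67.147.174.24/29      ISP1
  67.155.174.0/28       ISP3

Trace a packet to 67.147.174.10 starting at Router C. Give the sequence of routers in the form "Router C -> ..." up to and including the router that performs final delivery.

Router C -> Router E -> Router A -> Router G

At Router C: longest match for 67.147.174.10 is 67.144.0.0/13 -> Router E
At Router E: longest match for 67.147.174.10 is 67.147.128.0/17 -> Router A
At Router A: longest match for 67.147.174.10 is 67.144.0.0/14 -> Router G
At Router G: longest match for 67.147.174.10 is 67.146.0.0/15 -> directly connected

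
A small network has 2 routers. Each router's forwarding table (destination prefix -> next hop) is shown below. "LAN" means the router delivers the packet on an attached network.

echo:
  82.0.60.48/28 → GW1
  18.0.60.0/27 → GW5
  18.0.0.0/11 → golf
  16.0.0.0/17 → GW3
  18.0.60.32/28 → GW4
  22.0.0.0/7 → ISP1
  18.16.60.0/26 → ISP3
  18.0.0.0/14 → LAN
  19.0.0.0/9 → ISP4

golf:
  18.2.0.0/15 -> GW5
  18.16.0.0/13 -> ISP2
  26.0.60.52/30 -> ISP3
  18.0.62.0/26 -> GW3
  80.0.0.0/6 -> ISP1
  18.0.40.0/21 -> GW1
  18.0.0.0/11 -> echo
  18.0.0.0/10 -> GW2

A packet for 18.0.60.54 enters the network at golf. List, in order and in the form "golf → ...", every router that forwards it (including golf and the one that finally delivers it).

golf → echo

At golf: longest match for 18.0.60.54 is 18.0.0.0/11 -> echo
At echo: longest match for 18.0.60.54 is 18.0.0.0/14 -> LAN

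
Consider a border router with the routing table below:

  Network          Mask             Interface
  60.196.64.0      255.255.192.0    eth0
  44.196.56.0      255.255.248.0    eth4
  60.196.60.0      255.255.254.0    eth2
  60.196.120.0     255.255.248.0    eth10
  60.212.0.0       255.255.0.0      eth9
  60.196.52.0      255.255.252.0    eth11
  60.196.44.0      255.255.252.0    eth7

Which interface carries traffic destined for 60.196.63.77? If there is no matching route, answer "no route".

No entry's prefix contains 60.196.63.77; there is no default route.

no route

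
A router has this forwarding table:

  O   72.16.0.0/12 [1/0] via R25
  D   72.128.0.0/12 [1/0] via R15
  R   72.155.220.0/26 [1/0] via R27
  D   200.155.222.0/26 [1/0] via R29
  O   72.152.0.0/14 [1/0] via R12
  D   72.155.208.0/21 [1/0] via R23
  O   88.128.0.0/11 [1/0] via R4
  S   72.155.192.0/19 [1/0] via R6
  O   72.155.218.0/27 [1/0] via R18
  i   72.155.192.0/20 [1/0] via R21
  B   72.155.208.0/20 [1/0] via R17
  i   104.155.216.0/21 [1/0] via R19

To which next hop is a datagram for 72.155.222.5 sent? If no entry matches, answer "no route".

R17

Routes whose prefix contains 72.155.222.5:
  72.152.0.0/14 (72.152.0.0 - 72.155.255.255) -> R12
  72.155.192.0/19 (72.155.192.0 - 72.155.223.255) -> R6
  72.155.208.0/20 (72.155.208.0 - 72.155.223.255) -> R17
More-specific entries that do NOT match:
  72.155.218.0/27 (72.155.218.0 - 72.155.218.31) does not contain 72.155.222.5
  72.155.220.0/26 (72.155.220.0 - 72.155.220.63) does not contain 72.155.222.5
  200.155.222.0/26 (200.155.222.0 - 200.155.222.63) does not contain 72.155.222.5
  72.155.208.0/21 (72.155.208.0 - 72.155.215.255) does not contain 72.155.222.5
  104.155.216.0/21 (104.155.216.0 - 104.155.223.255) does not contain 72.155.222.5
Longest matching prefix is /20 -> next hop R17.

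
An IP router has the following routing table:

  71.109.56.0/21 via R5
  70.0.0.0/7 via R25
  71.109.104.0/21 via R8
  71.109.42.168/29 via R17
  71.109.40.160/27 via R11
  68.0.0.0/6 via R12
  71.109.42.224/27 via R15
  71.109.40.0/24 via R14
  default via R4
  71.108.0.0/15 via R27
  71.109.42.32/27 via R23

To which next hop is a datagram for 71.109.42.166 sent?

Routes whose prefix contains 71.109.42.166:
  0.0.0.0/0 (default, matches everything) -> R4
  68.0.0.0/6 (68.0.0.0 - 71.255.255.255) -> R12
  70.0.0.0/7 (70.0.0.0 - 71.255.255.255) -> R25
  71.108.0.0/15 (71.108.0.0 - 71.109.255.255) -> R27
More-specific entries that do NOT match:
  71.109.42.168/29 (71.109.42.168 - 71.109.42.175) does not contain 71.109.42.166
  71.109.40.160/27 (71.109.40.160 - 71.109.40.191) does not contain 71.109.42.166
  71.109.42.224/27 (71.109.42.224 - 71.109.42.255) does not contain 71.109.42.166
  71.109.42.32/27 (71.109.42.32 - 71.109.42.63) does not contain 71.109.42.166
  71.109.40.0/24 (71.109.40.0 - 71.109.40.255) does not contain 71.109.42.166
  71.109.56.0/21 (71.109.56.0 - 71.109.63.255) does not contain 71.109.42.166
  71.109.104.0/21 (71.109.104.0 - 71.109.111.255) does not contain 71.109.42.166
Longest matching prefix is /15 -> next hop R27.

R27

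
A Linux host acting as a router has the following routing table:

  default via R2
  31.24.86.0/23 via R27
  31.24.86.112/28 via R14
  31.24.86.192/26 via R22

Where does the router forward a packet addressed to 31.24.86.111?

R27

Routes whose prefix contains 31.24.86.111:
  0.0.0.0/0 (default, matches everything) -> R2
  31.24.86.0/23 (31.24.86.0 - 31.24.87.255) -> R27
More-specific entries that do NOT match:
  31.24.86.112/28 (31.24.86.112 - 31.24.86.127) does not contain 31.24.86.111
  31.24.86.192/26 (31.24.86.192 - 31.24.86.255) does not contain 31.24.86.111
Longest matching prefix is /23 -> next hop R27.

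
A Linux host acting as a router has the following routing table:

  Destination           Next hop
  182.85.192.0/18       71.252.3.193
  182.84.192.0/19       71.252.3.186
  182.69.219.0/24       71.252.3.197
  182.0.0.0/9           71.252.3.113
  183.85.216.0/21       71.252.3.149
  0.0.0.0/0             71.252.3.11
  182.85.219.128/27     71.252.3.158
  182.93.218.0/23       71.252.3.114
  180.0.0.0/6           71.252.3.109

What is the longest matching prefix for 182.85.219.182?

Entries matching 182.85.219.182:
  0.0.0.0/0 (default, matches everything)
  180.0.0.0/6 (180.0.0.0 - 183.255.255.255)
  182.0.0.0/9 (182.0.0.0 - 182.127.255.255)
  182.85.192.0/18 (182.85.192.0 - 182.85.255.255)
Most specific is 182.85.192.0/18.

182.85.192.0/18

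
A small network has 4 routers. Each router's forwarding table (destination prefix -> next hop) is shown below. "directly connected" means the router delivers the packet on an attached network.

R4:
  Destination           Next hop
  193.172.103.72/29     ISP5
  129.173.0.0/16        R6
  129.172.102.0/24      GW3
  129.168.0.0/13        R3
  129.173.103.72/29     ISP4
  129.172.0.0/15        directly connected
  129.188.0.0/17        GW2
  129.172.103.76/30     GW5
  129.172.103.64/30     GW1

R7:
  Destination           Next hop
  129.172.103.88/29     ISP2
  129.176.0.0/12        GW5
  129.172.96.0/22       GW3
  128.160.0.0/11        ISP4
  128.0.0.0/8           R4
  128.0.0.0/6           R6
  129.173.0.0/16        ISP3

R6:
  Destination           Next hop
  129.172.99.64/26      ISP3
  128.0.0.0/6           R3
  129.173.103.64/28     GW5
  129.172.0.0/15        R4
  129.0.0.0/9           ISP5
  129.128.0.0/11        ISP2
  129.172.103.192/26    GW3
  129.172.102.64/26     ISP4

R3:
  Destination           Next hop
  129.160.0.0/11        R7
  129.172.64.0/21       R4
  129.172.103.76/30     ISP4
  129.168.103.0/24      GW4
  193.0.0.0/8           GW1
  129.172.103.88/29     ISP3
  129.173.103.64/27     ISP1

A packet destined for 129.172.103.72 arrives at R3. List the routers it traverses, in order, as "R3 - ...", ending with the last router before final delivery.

R3 - R7 - R6 - R4

At R3: longest match for 129.172.103.72 is 129.160.0.0/11 -> R7
At R7: longest match for 129.172.103.72 is 128.0.0.0/6 -> R6
At R6: longest match for 129.172.103.72 is 129.172.0.0/15 -> R4
At R4: longest match for 129.172.103.72 is 129.172.0.0/15 -> directly connected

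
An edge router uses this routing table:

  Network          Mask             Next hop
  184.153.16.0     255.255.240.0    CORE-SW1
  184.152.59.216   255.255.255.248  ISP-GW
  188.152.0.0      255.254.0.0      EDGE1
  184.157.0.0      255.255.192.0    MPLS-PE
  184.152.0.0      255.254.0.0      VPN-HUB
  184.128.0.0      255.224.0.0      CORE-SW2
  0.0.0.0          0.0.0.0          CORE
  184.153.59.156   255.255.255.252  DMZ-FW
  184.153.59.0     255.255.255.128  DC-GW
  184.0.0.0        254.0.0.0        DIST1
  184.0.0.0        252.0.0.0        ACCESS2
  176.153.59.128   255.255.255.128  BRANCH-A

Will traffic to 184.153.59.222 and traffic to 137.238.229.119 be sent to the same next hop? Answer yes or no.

184.153.59.222: longest match 184.152.0.0/15 -> VPN-HUB
137.238.229.119: longest match 0.0.0.0/0 -> CORE

no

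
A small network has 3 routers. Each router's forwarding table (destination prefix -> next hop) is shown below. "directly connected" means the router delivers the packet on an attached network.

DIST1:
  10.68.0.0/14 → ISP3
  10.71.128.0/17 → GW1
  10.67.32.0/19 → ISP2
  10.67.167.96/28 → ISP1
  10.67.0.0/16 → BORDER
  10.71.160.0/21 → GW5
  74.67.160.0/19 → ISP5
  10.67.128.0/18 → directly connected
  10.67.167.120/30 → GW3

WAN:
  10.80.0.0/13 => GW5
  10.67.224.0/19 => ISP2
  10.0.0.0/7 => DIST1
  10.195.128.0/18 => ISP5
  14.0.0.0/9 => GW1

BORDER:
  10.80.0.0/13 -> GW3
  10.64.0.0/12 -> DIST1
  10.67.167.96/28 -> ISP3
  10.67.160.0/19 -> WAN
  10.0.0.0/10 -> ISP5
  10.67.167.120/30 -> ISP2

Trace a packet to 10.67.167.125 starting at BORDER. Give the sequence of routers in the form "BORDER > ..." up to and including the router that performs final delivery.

At BORDER: longest match for 10.67.167.125 is 10.67.160.0/19 -> WAN
At WAN: longest match for 10.67.167.125 is 10.0.0.0/7 -> DIST1
At DIST1: longest match for 10.67.167.125 is 10.67.128.0/18 -> directly connected

BORDER > WAN > DIST1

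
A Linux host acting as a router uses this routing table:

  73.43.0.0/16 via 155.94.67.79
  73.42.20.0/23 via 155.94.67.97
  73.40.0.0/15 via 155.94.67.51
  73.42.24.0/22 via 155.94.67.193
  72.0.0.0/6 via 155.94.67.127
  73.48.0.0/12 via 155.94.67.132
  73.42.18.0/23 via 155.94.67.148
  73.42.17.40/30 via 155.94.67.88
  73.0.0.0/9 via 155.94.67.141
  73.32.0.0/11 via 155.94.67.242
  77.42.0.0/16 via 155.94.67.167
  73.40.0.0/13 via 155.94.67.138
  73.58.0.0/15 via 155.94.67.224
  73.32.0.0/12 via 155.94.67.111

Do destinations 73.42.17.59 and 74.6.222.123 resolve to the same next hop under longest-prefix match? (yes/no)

no

73.42.17.59: longest match 73.40.0.0/13 -> 155.94.67.138
74.6.222.123: longest match 72.0.0.0/6 -> 155.94.67.127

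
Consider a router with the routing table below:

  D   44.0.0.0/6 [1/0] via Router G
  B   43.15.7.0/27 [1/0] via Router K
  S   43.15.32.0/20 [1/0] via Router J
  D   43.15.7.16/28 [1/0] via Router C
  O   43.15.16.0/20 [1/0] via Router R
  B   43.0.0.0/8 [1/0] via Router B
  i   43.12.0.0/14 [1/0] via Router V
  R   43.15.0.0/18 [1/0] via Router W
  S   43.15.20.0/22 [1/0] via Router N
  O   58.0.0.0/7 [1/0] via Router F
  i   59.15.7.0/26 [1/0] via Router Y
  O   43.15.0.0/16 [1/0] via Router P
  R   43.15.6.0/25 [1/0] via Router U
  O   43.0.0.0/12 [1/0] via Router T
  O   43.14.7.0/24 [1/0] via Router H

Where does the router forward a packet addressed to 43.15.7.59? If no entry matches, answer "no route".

Router W

Routes whose prefix contains 43.15.7.59:
  43.0.0.0/8 (43.0.0.0 - 43.255.255.255) -> Router B
  43.0.0.0/12 (43.0.0.0 - 43.15.255.255) -> Router T
  43.12.0.0/14 (43.12.0.0 - 43.15.255.255) -> Router V
  43.15.0.0/16 (43.15.0.0 - 43.15.255.255) -> Router P
  43.15.0.0/18 (43.15.0.0 - 43.15.63.255) -> Router W
More-specific entries that do NOT match:
  43.15.7.16/28 (43.15.7.16 - 43.15.7.31) does not contain 43.15.7.59
  43.15.7.0/27 (43.15.7.0 - 43.15.7.31) does not contain 43.15.7.59
  59.15.7.0/26 (59.15.7.0 - 59.15.7.63) does not contain 43.15.7.59
  43.15.6.0/25 (43.15.6.0 - 43.15.6.127) does not contain 43.15.7.59
  43.14.7.0/24 (43.14.7.0 - 43.14.7.255) does not contain 43.15.7.59
  43.15.20.0/22 (43.15.20.0 - 43.15.23.255) does not contain 43.15.7.59
  43.15.32.0/20 (43.15.32.0 - 43.15.47.255) does not contain 43.15.7.59
  43.15.16.0/20 (43.15.16.0 - 43.15.31.255) does not contain 43.15.7.59
Longest matching prefix is /18 -> next hop Router W.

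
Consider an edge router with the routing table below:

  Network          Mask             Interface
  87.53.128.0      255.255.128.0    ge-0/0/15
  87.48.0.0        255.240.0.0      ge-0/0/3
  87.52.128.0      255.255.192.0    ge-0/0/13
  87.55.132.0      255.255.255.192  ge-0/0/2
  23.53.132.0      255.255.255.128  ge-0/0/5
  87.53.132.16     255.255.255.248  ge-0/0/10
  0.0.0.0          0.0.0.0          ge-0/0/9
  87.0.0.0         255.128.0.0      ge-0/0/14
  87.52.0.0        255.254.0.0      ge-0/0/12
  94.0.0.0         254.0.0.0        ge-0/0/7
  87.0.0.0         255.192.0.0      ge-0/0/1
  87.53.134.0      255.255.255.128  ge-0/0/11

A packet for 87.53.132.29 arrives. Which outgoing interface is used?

ge-0/0/15

Routes whose prefix contains 87.53.132.29:
  0.0.0.0/0 (default, matches everything) -> ge-0/0/9
  87.0.0.0/9 (87.0.0.0 - 87.127.255.255) -> ge-0/0/14
  87.0.0.0/10 (87.0.0.0 - 87.63.255.255) -> ge-0/0/1
  87.48.0.0/12 (87.48.0.0 - 87.63.255.255) -> ge-0/0/3
  87.52.0.0/15 (87.52.0.0 - 87.53.255.255) -> ge-0/0/12
  87.53.128.0/17 (87.53.128.0 - 87.53.255.255) -> ge-0/0/15
More-specific entries that do NOT match:
  87.53.132.16/29 (87.53.132.16 - 87.53.132.23) does not contain 87.53.132.29
  87.55.132.0/26 (87.55.132.0 - 87.55.132.63) does not contain 87.53.132.29
  23.53.132.0/25 (23.53.132.0 - 23.53.132.127) does not contain 87.53.132.29
  87.53.134.0/25 (87.53.134.0 - 87.53.134.127) does not contain 87.53.132.29
  87.52.128.0/18 (87.52.128.0 - 87.52.191.255) does not contain 87.53.132.29
Longest matching prefix is /17 -> interface ge-0/0/15.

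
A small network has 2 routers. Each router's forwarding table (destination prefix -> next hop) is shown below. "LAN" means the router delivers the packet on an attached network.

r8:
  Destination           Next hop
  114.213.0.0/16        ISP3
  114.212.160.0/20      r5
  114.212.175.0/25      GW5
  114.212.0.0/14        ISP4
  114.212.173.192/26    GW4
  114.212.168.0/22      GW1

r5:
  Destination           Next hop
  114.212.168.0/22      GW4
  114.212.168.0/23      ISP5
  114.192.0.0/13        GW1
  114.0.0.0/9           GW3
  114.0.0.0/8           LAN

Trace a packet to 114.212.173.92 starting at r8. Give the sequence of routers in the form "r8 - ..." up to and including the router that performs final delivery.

At r8: longest match for 114.212.173.92 is 114.212.160.0/20 -> r5
At r5: longest match for 114.212.173.92 is 114.0.0.0/8 -> LAN

r8 - r5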